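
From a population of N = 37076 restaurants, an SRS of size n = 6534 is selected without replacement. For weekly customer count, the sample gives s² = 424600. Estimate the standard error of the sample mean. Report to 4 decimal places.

Under SRS without replacement, Var(ȳ) = (1 − f)·s²/n with f = n/N = 6534/37076 = 0.17623260.
Var(ȳ) = (1 − 0.17623260)·424600/6534 = 0.82376740·64.983165 = 53.531013.
SE(ȳ) = √(53.531013) = 7.3165.

7.3165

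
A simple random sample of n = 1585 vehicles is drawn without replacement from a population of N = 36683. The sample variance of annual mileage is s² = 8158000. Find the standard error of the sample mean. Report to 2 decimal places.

70.18

Under SRS without replacement, Var(ȳ) = (1 − f)·s²/n with f = n/N = 1585/36683 = 0.04320803.
Var(ȳ) = (1 − 0.04320803)·8158000/1585 = 0.95679197·5147.0032 = 4924.6113.
SE(ȳ) = √(4924.6113) = 70.18.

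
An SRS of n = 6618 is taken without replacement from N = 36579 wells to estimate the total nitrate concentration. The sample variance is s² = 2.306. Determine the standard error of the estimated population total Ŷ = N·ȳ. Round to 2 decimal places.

Var(Ŷ) = N²·Var(ȳ) = N²·(1 − n/N)·s²/n.
f = 6618/36579 = 0.18092348; Var(ȳ) = 0.81907652·2.306/6618 = 2.85402 × 10^-4.
Var(Ŷ) = 36579² · (2.85402 × 10^-4) = 381874.51.
SE(Ŷ) = √(381874.51) = 617.96.

617.96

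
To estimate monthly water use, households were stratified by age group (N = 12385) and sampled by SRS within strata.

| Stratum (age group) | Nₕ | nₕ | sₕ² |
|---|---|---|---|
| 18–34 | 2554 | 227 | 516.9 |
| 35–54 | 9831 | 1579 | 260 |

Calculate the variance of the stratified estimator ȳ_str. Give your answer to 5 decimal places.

0.17532

Var(ȳ_str) = Σₕ Wₕ²(1 − fₕ)sₕ²/nₕ with Wₕ = Nₕ/N, N = 12385.
18–34: Wₕ = 0.20621720; term = 0.20621720²·(1 − 0.08888019)·516.9/227 = 0.088227897.
35–54: Wₕ = 0.79378280; term = 0.79378280²·(1 − 0.16061438)·260/1579 = 0.087087558.
Sum = 0.17531546.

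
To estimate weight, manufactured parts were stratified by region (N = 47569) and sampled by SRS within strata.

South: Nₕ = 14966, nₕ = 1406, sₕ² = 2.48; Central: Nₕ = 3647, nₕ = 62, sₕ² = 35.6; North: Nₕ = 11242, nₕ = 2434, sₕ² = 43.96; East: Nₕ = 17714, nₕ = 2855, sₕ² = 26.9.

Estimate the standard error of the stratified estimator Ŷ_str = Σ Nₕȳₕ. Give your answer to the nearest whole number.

3483

Var(Ŷ_str) = Σₕ Nₕ²(1 − fₕ)sₕ²/nₕ.
South: 14966²·(1 − 1406/14966)·2.48/1406 = 357957.77.
Central: 3647²·(1 − 62/3647)·35.6/62 = 7.5072907 × 10^6.
North: 11242²·(1 − 2434/11242)·43.96/2434 = 1.7883726 × 10^6.
East: 17714²·(1 − 2855/17714)·26.9/2855 = 2.4800041 × 10^6.
Sum = 1.2133625 × 10^7.
SE = √(1.2133625 × 10^7) = 3483.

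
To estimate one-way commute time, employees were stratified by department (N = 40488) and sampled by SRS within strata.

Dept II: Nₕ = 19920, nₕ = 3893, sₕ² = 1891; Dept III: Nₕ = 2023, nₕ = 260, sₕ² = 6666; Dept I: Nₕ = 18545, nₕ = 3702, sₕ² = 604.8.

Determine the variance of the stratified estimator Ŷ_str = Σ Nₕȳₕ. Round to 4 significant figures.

2.915 × 10^8

Var(Ŷ_str) = Σₕ Nₕ²(1 − fₕ)sₕ²/nₕ.
Dept II: 19920²·(1 − 3893/19920)·1891/3893 = 1.5507747 × 10^8.
Dept III: 2023²·(1 − 260/2023)·6666/260 = 9.1440829 × 10^7.
Dept I: 18545²·(1 − 3702/18545)·604.8/3702 = 4.4970104 × 10^7.
Sum = 2.914884 × 10^8.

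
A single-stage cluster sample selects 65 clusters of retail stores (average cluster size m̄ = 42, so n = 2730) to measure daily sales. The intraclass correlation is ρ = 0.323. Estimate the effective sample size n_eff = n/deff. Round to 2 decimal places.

191.67

deff = 1 + (42 − 1)·0.323 = 1 + 13.243 = 14.243.
n_eff = 2730 / 14.243 = 191.67.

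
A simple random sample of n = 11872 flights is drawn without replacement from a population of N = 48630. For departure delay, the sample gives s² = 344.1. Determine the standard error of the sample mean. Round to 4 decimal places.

Under SRS without replacement, Var(ȳ) = (1 − f)·s²/n with f = n/N = 11872/48630 = 0.24412914.
Var(ȳ) = (1 − 0.24412914)·344.1/11872 = 0.75587086·0.028984164 = 0.021908285.
SE(ȳ) = √(0.021908285) = 0.1480.

0.1480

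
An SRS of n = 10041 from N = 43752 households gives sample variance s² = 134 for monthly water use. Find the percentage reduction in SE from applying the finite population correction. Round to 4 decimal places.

f = n/N = 10041/43752 = 0.22949808.
SE_no-fpc = √(s²/n) = 0.11552179; SE_fpc = √((1−f)s²/n) = 0.10140299.
Ratio = √(1−f) = 0.87778239. Reduction = 100·(1 − 0.87778239) = 12.2218%.

12.2218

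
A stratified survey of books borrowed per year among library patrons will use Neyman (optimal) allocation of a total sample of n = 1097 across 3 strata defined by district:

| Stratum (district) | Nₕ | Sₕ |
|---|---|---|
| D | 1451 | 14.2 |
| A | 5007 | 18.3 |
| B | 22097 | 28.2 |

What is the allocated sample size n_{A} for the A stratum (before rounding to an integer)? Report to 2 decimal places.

Neyman allocation: nₕ = n·NₕSₕ / Σⱼ NⱼSⱼ.
Σ NⱼSⱼ = 1451·14.2 + 5007·18.3 + 22097·28.2 = 735367.7.
n_{A} = 1097·5007·18.3 / 735367.7 = 136.69.

136.69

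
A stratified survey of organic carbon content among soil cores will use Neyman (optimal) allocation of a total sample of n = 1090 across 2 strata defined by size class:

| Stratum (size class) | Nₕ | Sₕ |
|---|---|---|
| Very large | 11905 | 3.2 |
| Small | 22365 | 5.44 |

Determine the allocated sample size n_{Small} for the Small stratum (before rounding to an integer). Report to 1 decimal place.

Neyman allocation: nₕ = n·NₕSₕ / Σⱼ NⱼSⱼ.
Σ NⱼSⱼ = 11905·3.2 + 22365·5.44 = 159761.6.
n_{Small} = 1090·22365·5.44 / 159761.6 = 830.1.

830.1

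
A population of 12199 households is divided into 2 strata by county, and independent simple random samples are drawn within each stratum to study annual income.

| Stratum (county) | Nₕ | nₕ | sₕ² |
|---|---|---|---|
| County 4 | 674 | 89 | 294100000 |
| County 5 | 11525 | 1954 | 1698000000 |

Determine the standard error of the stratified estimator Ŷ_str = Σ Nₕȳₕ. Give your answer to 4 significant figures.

9.857 × 10^6

Var(Ŷ_str) = Σₕ Nₕ²(1 − fₕ)sₕ²/nₕ.
County 4: 674²·(1 − 89/674)·294100000/89 = 1.3029291 × 10^12.
County 5: 11525²·(1 − 1954/11525)·1698000000/1954 = 9.5854251 × 10^13.
Sum = 9.715718 × 10^13.
SE = √(9.715718 × 10^13) = 9.857 × 10^6.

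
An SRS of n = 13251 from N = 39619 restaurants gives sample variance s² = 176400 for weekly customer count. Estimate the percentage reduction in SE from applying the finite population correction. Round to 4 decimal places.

f = n/N = 13251/39619 = 0.33446074.
SE_no-fpc = √(s²/n) = 3.6485892; SE_fpc = √((1−f)s²/n) = 2.9765406.
Ratio = √(1−f) = 0.81580590. Reduction = 100·(1 − 0.81580590) = 18.4194%.

18.4194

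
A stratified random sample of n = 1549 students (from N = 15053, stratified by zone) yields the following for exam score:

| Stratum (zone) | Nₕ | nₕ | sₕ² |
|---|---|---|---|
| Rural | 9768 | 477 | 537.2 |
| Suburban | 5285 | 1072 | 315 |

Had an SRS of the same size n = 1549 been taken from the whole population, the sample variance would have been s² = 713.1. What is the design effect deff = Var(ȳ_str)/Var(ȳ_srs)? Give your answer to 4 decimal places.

Var(ȳ_str) = Σ Wₕ²(1−fₕ)sₕ²/nₕ with Wₕ = Nₕ/15053:
  Rural: (9768/15053)²·(1−477/9768)·537.2/477 = 0.4510655
  Suburban: (5285/15053)²·(1−1072/5285)·315/1072 = 0.028873943
  → Var(ȳ_str) = 0.47993944.
Var(ȳ_srs) = (1 − 1549/15053)·713.1/1549 = 0.41298891.
deff = 0.47993944 / 0.41298891 = 1.1621.

1.1621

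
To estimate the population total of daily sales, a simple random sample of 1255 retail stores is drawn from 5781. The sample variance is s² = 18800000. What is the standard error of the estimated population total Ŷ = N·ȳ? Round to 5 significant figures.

Var(Ŷ) = N²·Var(ȳ) = N²·(1 − n/N)·s²/n.
f = 1255/5781 = 0.21709047; Var(ȳ) = 0.78290953·18800000/1255 = 11728.047.
Var(Ŷ) = 5781² · 11728.047 = 3.9195087 × 10^11.
SE(Ŷ) = √(3.9195087 × 10^11) = 626060.

626060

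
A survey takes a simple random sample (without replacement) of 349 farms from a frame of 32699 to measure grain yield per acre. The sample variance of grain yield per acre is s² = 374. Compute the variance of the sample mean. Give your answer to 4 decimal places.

Under SRS without replacement, Var(ȳ) = (1 − f)·s²/n with f = n/N = 349/32699 = 0.01067311.
Var(ȳ) = (1 − 0.01067311)·374/349 = 0.98932689·1.0716332 = 1.0601956.

1.0602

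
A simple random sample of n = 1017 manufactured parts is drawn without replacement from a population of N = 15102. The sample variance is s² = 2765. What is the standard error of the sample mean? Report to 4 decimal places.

1.5924

Under SRS without replacement, Var(ȳ) = (1 − f)·s²/n with f = n/N = 1017/15102 = 0.06734207.
Var(ȳ) = (1 − 0.06734207)·2765/1017 = 0.93265793·2.7187807 = 2.5356924.
SE(ȳ) = √(2.5356924) = 1.5924.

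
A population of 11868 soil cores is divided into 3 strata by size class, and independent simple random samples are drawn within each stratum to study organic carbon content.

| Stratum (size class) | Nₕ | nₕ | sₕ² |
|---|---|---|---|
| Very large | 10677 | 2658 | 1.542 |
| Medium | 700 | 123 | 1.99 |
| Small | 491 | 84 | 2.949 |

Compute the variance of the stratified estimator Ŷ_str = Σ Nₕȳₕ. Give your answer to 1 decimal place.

Var(Ŷ_str) = Σₕ Nₕ²(1 − fₕ)sₕ²/nₕ.
Very large: 10677²·(1 − 2658/10677)·1.542/2658 = 49670.537.
Medium: 700²·(1 − 123/700)·1.99/123 = 6534.6423.
Small: 491²·(1 − 84/491)·2.949/84 = 7015.7061.
Sum = 63220.885.

63220.9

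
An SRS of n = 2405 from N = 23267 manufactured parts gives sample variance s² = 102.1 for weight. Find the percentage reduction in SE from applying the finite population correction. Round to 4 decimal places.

5.3092

f = n/N = 2405/23267 = 0.10336528.
SE_no-fpc = √(s²/n) = 0.2060418; SE_fpc = √((1−f)s²/n) = 0.19510262.
Ratio = √(1−f) = 0.94690798. Reduction = 100·(1 − 0.94690798) = 5.3092%.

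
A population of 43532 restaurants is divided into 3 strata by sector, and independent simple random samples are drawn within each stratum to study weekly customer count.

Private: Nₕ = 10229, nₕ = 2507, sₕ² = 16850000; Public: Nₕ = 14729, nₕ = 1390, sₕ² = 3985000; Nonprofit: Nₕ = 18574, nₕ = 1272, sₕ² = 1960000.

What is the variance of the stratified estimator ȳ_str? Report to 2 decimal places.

Var(ȳ_str) = Σₕ Wₕ²(1 − fₕ)sₕ²/nₕ with Wₕ = Nₕ/N, N = 43532.
Private: Wₕ = 0.23497657; term = 0.23497657²·(1 − 0.24508750)·16850000/2507 = 280.15044.
Public: Wₕ = 0.33834880; term = 0.33834880²·(1 − 0.09437165)·3985000/1390 = 297.23012.
Nonprofit: Wₕ = 0.42667463; term = 0.42667463²·(1 − 0.06848283)·1960000/1272 = 261.30846.
Sum = 838.68902.

838.69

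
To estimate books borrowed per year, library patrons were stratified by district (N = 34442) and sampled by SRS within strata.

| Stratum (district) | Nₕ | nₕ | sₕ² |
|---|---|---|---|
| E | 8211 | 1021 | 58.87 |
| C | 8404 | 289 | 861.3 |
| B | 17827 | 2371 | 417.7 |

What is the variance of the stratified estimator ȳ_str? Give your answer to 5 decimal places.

Var(ȳ_str) = Σₕ Wₕ²(1 − fₕ)sₕ²/nₕ with Wₕ = Nₕ/N, N = 34442.
E: Wₕ = 0.23840079; term = 0.23840079²·(1 − 0.12434539)·58.87/1021 = 0.0028695679.
C: Wₕ = 0.24400441; term = 0.24400441²·(1 − 0.03438839)·861.3/289 = 0.1713383.
B: Wₕ = 0.51759480; term = 0.51759480²·(1 − 0.13300050)·417.7/2371 = 0.040919618.
Sum = 0.21512749.

0.21513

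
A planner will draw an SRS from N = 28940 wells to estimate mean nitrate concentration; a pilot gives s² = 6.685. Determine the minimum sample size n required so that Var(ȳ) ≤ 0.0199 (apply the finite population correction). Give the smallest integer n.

333

Without fpc, n₀ = s²/D = 6.685/0.0199 = 335.9296.
With fpc, (1 − n/N)·s²/n ≤ D requires n ≥ n₀/(1 + n₀/N) = 335.9296/(1 + 335.9296/28940) = 332.0749.
Rounding up, n = 333.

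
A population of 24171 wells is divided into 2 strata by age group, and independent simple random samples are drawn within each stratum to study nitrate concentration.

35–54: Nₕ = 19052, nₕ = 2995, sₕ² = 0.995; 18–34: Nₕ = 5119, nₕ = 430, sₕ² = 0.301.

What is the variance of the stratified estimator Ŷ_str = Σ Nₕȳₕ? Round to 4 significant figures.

Var(Ŷ_str) = Σₕ Nₕ²(1 − fₕ)sₕ²/nₕ.
35–54: 19052²·(1 − 2995/19052)·0.995/2995 = 101632.18.
18–34: 5119²·(1 − 430/5119)·0.301/430 = 16802.094.
Sum = 118434.27.

118400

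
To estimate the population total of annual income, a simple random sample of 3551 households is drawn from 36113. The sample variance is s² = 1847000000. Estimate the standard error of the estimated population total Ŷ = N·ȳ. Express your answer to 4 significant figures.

2.473 × 10^7

Var(Ŷ) = N²·Var(ȳ) = N²·(1 − n/N)·s²/n.
f = 3551/36113 = 0.09833024; Var(ȳ) = 0.90166976·1847000000/3551 = 468990.16.
Var(Ŷ) = 36113² · 468990.16 = 6.1163294 × 10^14.
SE(Ŷ) = √(6.1163294 × 10^14) = 2.473 × 10^7.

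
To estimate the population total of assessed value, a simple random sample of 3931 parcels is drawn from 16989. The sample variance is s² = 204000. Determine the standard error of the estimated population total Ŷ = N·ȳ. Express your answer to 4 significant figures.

Var(Ŷ) = N²·Var(ȳ) = N²·(1 − n/N)·s²/n.
f = 3931/16989 = 0.23138501; Var(ȳ) = 0.76861499·204000/3931 = 39.887422.
Var(Ŷ) = 16989² · 39.887422 = 1.1512552 × 10^10.
SE(Ŷ) = √(1.1512552 × 10^10) = 107300.

107300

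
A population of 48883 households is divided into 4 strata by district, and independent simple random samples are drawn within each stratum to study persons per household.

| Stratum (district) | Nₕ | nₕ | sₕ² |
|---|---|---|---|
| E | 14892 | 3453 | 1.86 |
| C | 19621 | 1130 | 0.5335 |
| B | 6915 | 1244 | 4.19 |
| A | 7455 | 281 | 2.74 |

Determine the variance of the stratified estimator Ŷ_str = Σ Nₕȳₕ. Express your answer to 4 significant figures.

916600

Var(Ŷ_str) = Σₕ Nₕ²(1 − fₕ)sₕ²/nₕ.
E: 14892²·(1 − 3453/14892)·1.86/3453 = 91760.855.
C: 19621²·(1 − 1130/19621)·0.5335/1130 = 171292.17.
B: 6915²·(1 − 1244/6915)·4.19/1244 = 132082.56.
A: 7455²·(1 − 281/7455)·2.74/281 = 521498.74.
Sum = 916634.33.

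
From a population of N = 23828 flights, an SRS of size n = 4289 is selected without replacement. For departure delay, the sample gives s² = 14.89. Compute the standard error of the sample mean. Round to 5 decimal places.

0.05336

Under SRS without replacement, Var(ȳ) = (1 − f)·s²/n with f = n/N = 4289/23828 = 0.17999832.
Var(ȳ) = (1 − 0.17999832)·14.89/4289 = 0.82000168·0.0034716717 = 0.0028467766.
SE(ȳ) = √(0.0028467766) = 0.05336.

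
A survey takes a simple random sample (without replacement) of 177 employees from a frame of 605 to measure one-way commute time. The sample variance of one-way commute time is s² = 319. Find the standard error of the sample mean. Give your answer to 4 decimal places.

Under SRS without replacement, Var(ȳ) = (1 − f)·s²/n with f = n/N = 177/605 = 0.29256198.
Var(ȳ) = (1 − 0.29256198)·319/177 = 0.70743802·1.8022599 = 1.2749872.
SE(ȳ) = √(1.2749872) = 1.1292.

1.1292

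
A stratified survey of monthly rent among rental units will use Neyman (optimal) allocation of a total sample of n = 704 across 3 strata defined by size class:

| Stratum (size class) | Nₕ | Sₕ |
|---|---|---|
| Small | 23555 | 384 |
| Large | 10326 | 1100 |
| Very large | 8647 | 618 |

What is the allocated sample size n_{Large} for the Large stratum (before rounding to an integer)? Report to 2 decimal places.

310.57

Neyman allocation: nₕ = n·NₕSₕ / Σⱼ NⱼSⱼ.
Σ NⱼSⱼ = 23555·384 + 10326·1100 + 8647·618 = 2.5747566 × 10^7.
n_{Large} = 704·10326·1100 / (2.5747566 × 10^7) = 310.57.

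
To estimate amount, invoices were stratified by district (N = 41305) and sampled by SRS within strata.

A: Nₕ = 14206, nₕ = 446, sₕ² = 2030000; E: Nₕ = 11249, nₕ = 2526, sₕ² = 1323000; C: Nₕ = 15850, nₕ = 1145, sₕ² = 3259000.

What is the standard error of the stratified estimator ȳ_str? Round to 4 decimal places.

Var(ȳ_str) = Σₕ Wₕ²(1 − fₕ)sₕ²/nₕ with Wₕ = Nₕ/N, N = 41305.
A: Wₕ = 0.34392931; term = 0.34392931²·(1 − 0.03139519)·2030000/446 = 521.49022.
E: Wₕ = 0.27233991; term = 0.27233991²·(1 − 0.22455329)·1323000/2526 = 30.123195.
C: Wₕ = 0.38373078; term = 0.38373078²·(1 − 0.07223975)·3259000/1145 = 388.8373.
Sum = 940.45072.
SE = √(940.45072) = 30.6668.

30.6668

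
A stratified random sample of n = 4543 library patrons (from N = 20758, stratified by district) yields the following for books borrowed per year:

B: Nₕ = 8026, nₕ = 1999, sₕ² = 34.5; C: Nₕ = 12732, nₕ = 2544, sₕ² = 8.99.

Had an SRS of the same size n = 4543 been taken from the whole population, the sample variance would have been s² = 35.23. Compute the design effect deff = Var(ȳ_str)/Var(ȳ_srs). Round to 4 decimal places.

Var(ȳ_str) = Σ Wₕ²(1−fₕ)sₕ²/nₕ with Wₕ = Nₕ/20758:
  B: (8026/20758)²·(1−1999/8026)·34.5/1999 = 0.0019374729
  C: (12732/20758)²·(1−2544/12732)·8.99/2544 = 0.001063793
  → Var(ȳ_str) = 0.0030012659.
Var(ȳ_srs) = (1 − 4543/20758)·35.23/4543 = 0.0060576106.
deff = 0.0030012659 / 0.0060576106 = 0.4955.

0.4955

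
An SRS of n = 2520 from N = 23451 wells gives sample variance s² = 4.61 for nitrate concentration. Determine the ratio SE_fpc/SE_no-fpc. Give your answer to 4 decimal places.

f = n/N = 2520/23451 = 0.10745810.
SE_no-fpc = √(s²/n) = 0.042771078; SE_fpc = √((1−f)s²/n) = 0.040407734.
Ratio = √(1−f) = 0.94474435.

0.9447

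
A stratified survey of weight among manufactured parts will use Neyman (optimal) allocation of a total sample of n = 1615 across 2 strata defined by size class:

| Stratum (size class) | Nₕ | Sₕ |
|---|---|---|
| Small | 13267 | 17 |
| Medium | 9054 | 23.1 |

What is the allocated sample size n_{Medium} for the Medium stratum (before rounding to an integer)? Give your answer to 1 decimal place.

Neyman allocation: nₕ = n·NₕSₕ / Σⱼ NⱼSⱼ.
Σ NⱼSⱼ = 13267·17 + 9054·23.1 = 434686.4.
n_{Medium} = 1615·9054·23.1 / 434686.4 = 777.0.

777.0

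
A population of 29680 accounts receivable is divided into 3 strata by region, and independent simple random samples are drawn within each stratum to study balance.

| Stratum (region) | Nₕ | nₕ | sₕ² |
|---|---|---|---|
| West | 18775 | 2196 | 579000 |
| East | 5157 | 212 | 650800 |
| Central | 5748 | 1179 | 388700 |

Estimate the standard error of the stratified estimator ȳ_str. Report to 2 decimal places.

13.85

Var(ȳ_str) = Σₕ Wₕ²(1 − fₕ)sₕ²/nₕ with Wₕ = Nₕ/N, N = 29680.
West: Wₕ = 0.63258086; term = 0.63258086²·(1 − 0.11696405)·579000/2196 = 93.165842.
East: Wₕ = 0.17375337; term = 0.17375337²·(1 − 0.04110917)·650800/212 = 88.868391.
Central: Wₕ = 0.19366577; term = 0.19366577²·(1 − 0.20511482)·388700/1179 = 9.8290345.
Sum = 191.86327.
SE = √(191.86327) = 13.85.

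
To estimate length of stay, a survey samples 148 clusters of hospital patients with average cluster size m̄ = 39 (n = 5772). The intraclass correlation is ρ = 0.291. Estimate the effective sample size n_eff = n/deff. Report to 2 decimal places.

478.69

deff = 1 + (39 − 1)·0.291 = 1 + 11.058 = 12.058.
n_eff = 5772 / 12.058 = 478.69.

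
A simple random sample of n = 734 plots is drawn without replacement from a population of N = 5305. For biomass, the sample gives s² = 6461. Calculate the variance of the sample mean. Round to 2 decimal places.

Under SRS without replacement, Var(ȳ) = (1 − f)·s²/n with f = n/N = 734/5305 = 0.13836004.
Var(ȳ) = (1 − 0.13836004)·6461/734 = 0.86163996·8.8024523 = 7.5845447.

7.58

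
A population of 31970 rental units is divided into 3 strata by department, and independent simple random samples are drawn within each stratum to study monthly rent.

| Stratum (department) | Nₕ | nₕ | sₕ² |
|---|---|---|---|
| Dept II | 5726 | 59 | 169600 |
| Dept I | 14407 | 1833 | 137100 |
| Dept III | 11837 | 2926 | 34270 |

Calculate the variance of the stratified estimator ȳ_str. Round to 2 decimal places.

105.73

Var(ȳ_str) = Σₕ Wₕ²(1 − fₕ)sₕ²/nₕ with Wₕ = Nₕ/N, N = 31970.
Dept II: Wₕ = 0.17910541; term = 0.17910541²·(1 − 0.01030388)·169600/59 = 91.262659.
Dept I: Wₕ = 0.45064123; term = 0.45064123²·(1 − 0.12722982)·137100/1833 = 13.25674.
Dept III: Wₕ = 0.37025336; term = 0.37025336²·(1 − 0.24719101)·34270/2926 = 1.2087114.
Sum = 105.72811.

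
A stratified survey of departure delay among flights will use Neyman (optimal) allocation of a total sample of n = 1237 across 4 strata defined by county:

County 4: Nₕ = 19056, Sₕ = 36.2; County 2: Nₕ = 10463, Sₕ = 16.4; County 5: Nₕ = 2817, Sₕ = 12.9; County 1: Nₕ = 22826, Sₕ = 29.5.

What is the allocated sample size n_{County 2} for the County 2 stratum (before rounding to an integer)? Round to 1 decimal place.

Neyman allocation: nₕ = n·NₕSₕ / Σⱼ NⱼSⱼ.
Σ NⱼSⱼ = 19056·36.2 + 10463·16.4 + 2817·12.9 + 22826·29.5 = 1.5711267 × 10^6.
n_{County 2} = 1237·10463·16.4 / (1.5711267 × 10^6) = 135.1.

135.1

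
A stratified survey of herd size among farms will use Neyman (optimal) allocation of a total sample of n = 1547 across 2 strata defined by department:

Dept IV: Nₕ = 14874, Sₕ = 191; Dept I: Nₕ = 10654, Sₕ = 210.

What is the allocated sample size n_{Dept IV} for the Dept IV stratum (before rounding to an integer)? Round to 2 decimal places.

Neyman allocation: nₕ = n·NₕSₕ / Σⱼ NⱼSⱼ.
Σ NⱼSⱼ = 14874·191 + 10654·210 = 5.078274 × 10^6.
n_{Dept IV} = 1547·14874·191 / (5.078274 × 10^6) = 865.44.

865.44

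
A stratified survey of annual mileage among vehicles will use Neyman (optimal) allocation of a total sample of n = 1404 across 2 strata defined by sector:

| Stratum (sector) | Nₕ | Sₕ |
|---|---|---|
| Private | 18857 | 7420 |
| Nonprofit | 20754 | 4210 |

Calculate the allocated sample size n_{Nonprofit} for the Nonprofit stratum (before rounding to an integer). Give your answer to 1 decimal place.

Neyman allocation: nₕ = n·NₕSₕ / Σⱼ NⱼSⱼ.
Σ NⱼSⱼ = 18857·7420 + 20754·4210 = 2.2729328 × 10^8.
n_{Nonprofit} = 1404·20754·4210 / (2.2729328 × 10^8) = 539.7.

539.7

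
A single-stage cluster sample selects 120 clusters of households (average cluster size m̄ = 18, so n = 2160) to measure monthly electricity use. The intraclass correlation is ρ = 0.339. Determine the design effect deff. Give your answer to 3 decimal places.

deff = 1 + (18 − 1)·0.339 = 1 + 5.763 = 6.763.

6.763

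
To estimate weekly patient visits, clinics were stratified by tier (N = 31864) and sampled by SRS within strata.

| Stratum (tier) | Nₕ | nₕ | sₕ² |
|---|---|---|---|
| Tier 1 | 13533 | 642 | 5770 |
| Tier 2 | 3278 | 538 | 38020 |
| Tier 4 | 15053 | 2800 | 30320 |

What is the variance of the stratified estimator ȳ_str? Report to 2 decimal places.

Var(ȳ_str) = Σₕ Wₕ²(1 − fₕ)sₕ²/nₕ with Wₕ = Nₕ/N, N = 31864.
Tier 1: Wₕ = 0.42471127; term = 0.42471127²·(1 − 0.04743959)·5770/642 = 1.5442617.
Tier 2: Wₕ = 0.10287472; term = 0.10287472²·(1 − 0.16412447)·38020/538 = 0.62515652.
Tier 4: Wₕ = 0.47241401; term = 0.47241401²·(1 − 0.18600943)·30320/2800 = 1.9671436.
Sum = 4.1365618.

4.14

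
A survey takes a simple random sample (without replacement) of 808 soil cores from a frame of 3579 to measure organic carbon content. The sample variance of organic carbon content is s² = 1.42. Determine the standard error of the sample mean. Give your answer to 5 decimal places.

0.03689

Under SRS without replacement, Var(ȳ) = (1 − f)·s²/n with f = n/N = 808/3579 = 0.22576139.
Var(ȳ) = (1 − 0.22576139)·1.42/808 = 0.77423861·0.0017574257 = 0.0013606669.
SE(ȳ) = √(0.0013606669) = 0.03689.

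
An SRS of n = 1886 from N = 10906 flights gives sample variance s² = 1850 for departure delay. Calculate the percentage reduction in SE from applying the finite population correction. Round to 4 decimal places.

f = n/N = 1886/10906 = 0.17293233.
SE_no-fpc = √(s²/n) = 0.99041001; SE_fpc = √((1−f)s²/n) = 0.90071116.
Ratio = √(1−f) = 0.90943261. Reduction = 100·(1 − 0.90943261) = 9.0567%.

9.0567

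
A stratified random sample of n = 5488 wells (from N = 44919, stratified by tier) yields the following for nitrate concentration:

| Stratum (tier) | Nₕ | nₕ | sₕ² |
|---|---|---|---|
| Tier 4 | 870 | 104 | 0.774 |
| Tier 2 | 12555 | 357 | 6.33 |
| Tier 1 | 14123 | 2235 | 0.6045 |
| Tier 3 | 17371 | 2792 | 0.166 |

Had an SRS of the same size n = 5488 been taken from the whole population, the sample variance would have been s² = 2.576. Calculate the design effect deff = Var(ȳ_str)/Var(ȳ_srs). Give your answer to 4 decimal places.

3.3449

Var(ȳ_str) = Σ Wₕ²(1−fₕ)sₕ²/nₕ with Wₕ = Nₕ/44919:
  Tier 4: (870/44919)²·(1−104/870)·0.774/104 = 2.458077 × 10^-6
  Tier 2: (12555/44919)²·(1−357/12555)·6.33/357 = 0.0013458005
  Tier 1: (14123/44919)²·(1−2235/14123)·0.6045/2235 = 2.2505796 × 10^-5
  Tier 3: (17371/44919)²·(1−2792/17371)·0.166/2792 = 7.4625125 × 10^-6
  → Var(ȳ_str) = 0.0013782269.
Var(ȳ_srs) = (1 − 5488/44919)·2.576/5488 = 4.1204008 × 10^-4.
deff = 0.0013782269 / (4.1204008 × 10^-4) = 3.3449.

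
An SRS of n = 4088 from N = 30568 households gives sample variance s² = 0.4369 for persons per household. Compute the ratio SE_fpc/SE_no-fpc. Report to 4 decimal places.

0.9307

f = n/N = 4088/30568 = 0.13373462.
SE_no-fpc = √(s²/n) = 0.010337977; SE_fpc = √((1−f)s²/n) = 0.0096219048.
Ratio = √(1−f) = 0.93073378.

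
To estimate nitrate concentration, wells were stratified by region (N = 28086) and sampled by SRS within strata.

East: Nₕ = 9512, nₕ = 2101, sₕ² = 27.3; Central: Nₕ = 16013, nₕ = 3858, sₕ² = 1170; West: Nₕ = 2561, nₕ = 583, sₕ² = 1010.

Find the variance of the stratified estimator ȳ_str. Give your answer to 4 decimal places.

0.0871

Var(ȳ_str) = Σₕ Wₕ²(1 − fₕ)sₕ²/nₕ with Wₕ = Nₕ/N, N = 28086.
East: Wₕ = 0.33867407; term = 0.33867407²·(1 − 0.22087889)·27.3/2101 = 0.0011611958.
Central: Wₕ = 0.57014171; term = 0.57014171²·(1 − 0.24092924)·1170/3858 = 0.074829272.
West: Wₕ = 0.09118422; term = 0.09118422²·(1 − 0.22764545)·1010/583 = 0.011125228.
Sum = 0.087115696.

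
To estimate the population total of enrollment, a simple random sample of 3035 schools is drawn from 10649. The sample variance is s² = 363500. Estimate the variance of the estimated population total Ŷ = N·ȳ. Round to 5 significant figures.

Var(Ŷ) = N²·Var(ȳ) = N²·(1 − n/N)·s²/n.
f = 3035/10649 = 0.28500329; Var(ȳ) = 0.71499671·363500/3035 = 85.634697.
Var(Ŷ) = 10649² · 85.634697 = 9.7110775 × 10^9.

9.7111 × 10^9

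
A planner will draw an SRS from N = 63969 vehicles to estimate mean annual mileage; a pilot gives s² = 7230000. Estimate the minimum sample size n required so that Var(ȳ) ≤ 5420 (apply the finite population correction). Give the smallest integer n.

Without fpc, n₀ = s²/D = 7230000/5420 = 1333.9483.
With fpc, (1 − n/N)·s²/n ≤ D requires n ≥ n₀/(1 + n₀/N) = 1333.9483/(1 + 1333.9483/63969) = 1306.6996.
Rounding up, n = 1307.

1307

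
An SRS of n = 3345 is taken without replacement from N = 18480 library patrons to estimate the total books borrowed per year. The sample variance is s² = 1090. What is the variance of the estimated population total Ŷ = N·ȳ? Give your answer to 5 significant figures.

Var(Ŷ) = N²·Var(ȳ) = N²·(1 − n/N)·s²/n.
f = 3345/18480 = 0.18100649; Var(ȳ) = 0.81899351·1090/3345 = 0.26687681.
Var(Ŷ) = 18480² · 0.26687681 = 9.1141206 × 10^7.

9.1141 × 10^7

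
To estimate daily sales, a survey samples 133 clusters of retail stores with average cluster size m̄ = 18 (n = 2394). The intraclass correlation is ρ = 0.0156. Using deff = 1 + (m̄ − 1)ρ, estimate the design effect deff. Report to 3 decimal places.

1.265

deff = 1 + (18 − 1)·0.0156 = 1 + 0.2652 = 1.2652.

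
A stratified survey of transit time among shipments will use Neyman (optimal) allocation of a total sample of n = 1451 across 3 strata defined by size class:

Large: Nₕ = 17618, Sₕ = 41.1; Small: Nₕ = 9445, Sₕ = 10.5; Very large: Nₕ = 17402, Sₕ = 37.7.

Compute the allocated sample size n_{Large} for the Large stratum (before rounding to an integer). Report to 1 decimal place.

Neyman allocation: nₕ = n·NₕSₕ / Σⱼ NⱼSⱼ.
Σ NⱼSⱼ = 17618·41.1 + 9445·10.5 + 17402·37.7 = 1.4793277 × 10^6.
n_{Large} = 1451·17618·41.1 / (1.4793277 × 10^6) = 710.2.

710.2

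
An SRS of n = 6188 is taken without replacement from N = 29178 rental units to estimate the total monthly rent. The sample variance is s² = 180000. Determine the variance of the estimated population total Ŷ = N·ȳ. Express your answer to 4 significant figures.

Var(Ŷ) = N²·Var(ȳ) = N²·(1 − n/N)·s²/n.
f = 6188/29178 = 0.21207759; Var(ȳ) = 0.78792241·180000/6188 = 22.919527.
Var(Ŷ) = 29178² · 22.919527 = 1.951267 × 10^10.

1.951 × 10^10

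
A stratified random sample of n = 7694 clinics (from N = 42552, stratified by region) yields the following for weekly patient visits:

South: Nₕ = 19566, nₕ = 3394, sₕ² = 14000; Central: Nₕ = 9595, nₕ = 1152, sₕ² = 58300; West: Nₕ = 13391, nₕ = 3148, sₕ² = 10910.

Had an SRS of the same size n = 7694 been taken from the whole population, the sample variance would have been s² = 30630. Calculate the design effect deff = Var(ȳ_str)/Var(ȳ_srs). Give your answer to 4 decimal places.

0.9958

Var(ȳ_str) = Σ Wₕ²(1−fₕ)sₕ²/nₕ with Wₕ = Nₕ/42552:
  South: (19566/42552)²·(1−3394/19566)·14000/3394 = 0.72084522
  Central: (9595/42552)²·(1−1152/9595)·58300/1152 = 2.2642162
  West: (13391/42552)²·(1−3148/13391)·10910/3148 = 0.26253684
  → Var(ȳ_str) = 3.2475983.
Var(ȳ_srs) = (1 − 7694/42552)·30630/7694 = 3.261199.
deff = 3.2475983 / 3.261199 = 0.9958.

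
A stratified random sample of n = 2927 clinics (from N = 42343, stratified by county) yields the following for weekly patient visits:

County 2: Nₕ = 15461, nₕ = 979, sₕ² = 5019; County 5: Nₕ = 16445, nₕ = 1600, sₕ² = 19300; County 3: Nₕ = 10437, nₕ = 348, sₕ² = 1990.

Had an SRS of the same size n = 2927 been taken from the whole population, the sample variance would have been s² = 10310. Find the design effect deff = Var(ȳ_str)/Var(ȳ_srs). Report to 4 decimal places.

0.7986

Var(ȳ_str) = Σ Wₕ²(1−fₕ)sₕ²/nₕ with Wₕ = Nₕ/42343:
  County 2: (15461/42343)²·(1−979/15461)·5019/979 = 0.640232
  County 5: (16445/42343)²·(1−1600/16445)·19300/1600 = 1.6424349
  County 3: (10437/42343)²·(1−348/10437)·1990/348 = 0.33584152
  → Var(ȳ_str) = 2.6185084.
Var(ȳ_srs) = (1 − 2927/42343)·10310/2927 = 3.2788902.
deff = 2.6185084 / 3.2788902 = 0.7986.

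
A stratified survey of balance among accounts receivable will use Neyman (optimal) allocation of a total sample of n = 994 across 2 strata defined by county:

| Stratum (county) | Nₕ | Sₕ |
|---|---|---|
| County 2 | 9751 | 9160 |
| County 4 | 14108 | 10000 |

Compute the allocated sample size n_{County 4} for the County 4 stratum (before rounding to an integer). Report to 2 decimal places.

Neyman allocation: nₕ = n·NₕSₕ / Σⱼ NⱼSⱼ.
Σ NⱼSⱼ = 9751·9160 + 14108·10000 = 2.3039916 × 10^8.
n_{County 4} = 994·14108·10000 / (2.3039916 × 10^8) = 608.65.

608.65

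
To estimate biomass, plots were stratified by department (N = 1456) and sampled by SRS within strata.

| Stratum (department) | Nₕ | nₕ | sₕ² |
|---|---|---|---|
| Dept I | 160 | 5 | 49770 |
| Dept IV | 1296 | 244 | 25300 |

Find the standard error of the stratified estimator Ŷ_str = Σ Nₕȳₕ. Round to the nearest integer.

Var(Ŷ_str) = Σₕ Nₕ²(1 − fₕ)sₕ²/nₕ.
Dept I: 160²·(1 − 5/160)·49770/5 = 2.468592 × 10^8.
Dept IV: 1296²·(1 − 244/1296)·25300/244 = 1.413681 × 10^8.
Sum = 3.882273 × 10^8.
SE = √(3.882273 × 10^8) = 19703.

19703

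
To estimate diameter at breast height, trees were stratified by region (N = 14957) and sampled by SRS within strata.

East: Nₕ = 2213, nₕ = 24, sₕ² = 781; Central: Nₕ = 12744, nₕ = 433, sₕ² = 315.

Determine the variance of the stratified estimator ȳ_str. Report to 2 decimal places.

1.21

Var(ȳ_str) = Σₕ Wₕ²(1 − fₕ)sₕ²/nₕ with Wₕ = Nₕ/N, N = 14957.
East: Wₕ = 0.14795748; term = 0.14795748²·(1 − 0.01084501)·781/24 = 0.70465734.
Central: Wₕ = 0.85204252; term = 0.85204252²·(1 − 0.03397677)·315/433 = 0.51019097.
Sum = 1.2148483.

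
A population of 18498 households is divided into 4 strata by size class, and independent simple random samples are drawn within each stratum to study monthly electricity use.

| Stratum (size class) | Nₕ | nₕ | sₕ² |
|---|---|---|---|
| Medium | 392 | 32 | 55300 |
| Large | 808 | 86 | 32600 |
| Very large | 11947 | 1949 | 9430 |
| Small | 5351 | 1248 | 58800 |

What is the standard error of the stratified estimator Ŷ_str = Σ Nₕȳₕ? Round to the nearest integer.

Var(Ŷ_str) = Σₕ Nₕ²(1 − fₕ)sₕ²/nₕ.
Medium: 392²·(1 − 32/392)·55300/32 = 2.43873 × 10^8.
Large: 808²·(1 − 86/808)·32600/86 = 2.211402 × 10^8.
Very large: 11947²·(1 − 1949/11947)·9430/1949 = 5.7792549 × 10^8.
Small: 5351²·(1 − 1248/5351)·58800/1248 = 1.0344255 × 10^9.
Sum = 2.0773642 × 10^9.
SE = √(2.0773642 × 10^9) = 45578.

45578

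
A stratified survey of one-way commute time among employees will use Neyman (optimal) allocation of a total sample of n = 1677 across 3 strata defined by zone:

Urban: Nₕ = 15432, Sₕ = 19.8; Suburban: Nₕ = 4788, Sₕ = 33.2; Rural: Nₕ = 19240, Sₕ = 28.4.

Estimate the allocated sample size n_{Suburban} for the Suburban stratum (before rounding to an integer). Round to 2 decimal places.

Neyman allocation: nₕ = n·NₕSₕ / Σⱼ NⱼSⱼ.
Σ NⱼSⱼ = 15432·19.8 + 4788·33.2 + 19240·28.4 = 1.0109312 × 10^6.
n_{Suburban} = 1677·4788·33.2 / (1.0109312 × 10^6) = 263.70.

263.70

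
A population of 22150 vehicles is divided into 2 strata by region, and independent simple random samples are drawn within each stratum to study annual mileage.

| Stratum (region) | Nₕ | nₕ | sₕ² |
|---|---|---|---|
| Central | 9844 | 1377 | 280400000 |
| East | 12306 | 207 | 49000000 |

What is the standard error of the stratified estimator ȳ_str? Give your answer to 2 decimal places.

Var(ȳ_str) = Σₕ Wₕ²(1 − fₕ)sₕ²/nₕ with Wₕ = Nₕ/N, N = 22150.
Central: Wₕ = 0.44442438; term = 0.44442438²·(1 − 0.13988216)·280400000/1377 = 34593.76.
East: Wₕ = 0.55557562; term = 0.55557562²·(1 − 0.01682106)·49000000/207 = 71836.417.
Sum = 106430.18.
SE = √(106430.18) = 326.24.

326.24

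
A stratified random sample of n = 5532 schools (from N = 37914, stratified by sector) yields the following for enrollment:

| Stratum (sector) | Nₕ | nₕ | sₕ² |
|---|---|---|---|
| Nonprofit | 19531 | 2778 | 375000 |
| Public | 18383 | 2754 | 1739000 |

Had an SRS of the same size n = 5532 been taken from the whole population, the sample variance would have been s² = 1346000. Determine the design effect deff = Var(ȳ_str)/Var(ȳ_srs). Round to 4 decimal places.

0.7552

Var(ȳ_str) = Σ Wₕ²(1−fₕ)sₕ²/nₕ with Wₕ = Nₕ/37914:
  Nonprofit: (19531/37914)²·(1−2778/19531)·375000/2778 = 30.726768
  Public: (18383/37914)²·(1−2754/18383)·1739000/2754 = 126.20717
  → Var(ȳ_str) = 156.93394.
Var(ȳ_srs) = (1 − 5532/37914)·1346000/5532 = 207.81024.
deff = 156.93394 / 207.81024 = 0.7552.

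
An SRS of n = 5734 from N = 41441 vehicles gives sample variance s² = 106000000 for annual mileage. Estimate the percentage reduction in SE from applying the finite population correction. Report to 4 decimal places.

7.1757

f = n/N = 5734/41441 = 0.13836539.
SE_no-fpc = √(s²/n) = 135.96405; SE_fpc = √((1−f)s²/n) = 126.20764.
Ratio = √(1−f) = 0.92824276. Reduction = 100·(1 − 0.92824276) = 7.1757%.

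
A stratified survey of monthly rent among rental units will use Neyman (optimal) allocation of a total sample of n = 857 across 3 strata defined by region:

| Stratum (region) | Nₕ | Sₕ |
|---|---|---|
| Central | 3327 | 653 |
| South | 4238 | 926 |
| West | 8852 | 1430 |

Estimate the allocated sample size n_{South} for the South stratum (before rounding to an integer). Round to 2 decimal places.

179.32

Neyman allocation: nₕ = n·NₕSₕ / Σⱼ NⱼSⱼ.
Σ NⱼSⱼ = 3327·653 + 4238·926 + 8852·1430 = 1.8755279 × 10^7.
n_{South} = 857·4238·926 / (1.8755279 × 10^7) = 179.32.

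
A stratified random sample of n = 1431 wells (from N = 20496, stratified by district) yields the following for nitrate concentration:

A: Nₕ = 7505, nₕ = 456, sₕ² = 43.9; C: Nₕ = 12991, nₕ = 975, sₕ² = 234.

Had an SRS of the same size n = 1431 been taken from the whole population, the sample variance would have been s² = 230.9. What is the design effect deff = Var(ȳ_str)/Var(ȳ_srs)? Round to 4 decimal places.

Var(ȳ_str) = Σ Wₕ²(1−fₕ)sₕ²/nₕ with Wₕ = Nₕ/20496:
  A: (7505/20496)²·(1−456/7505)·43.9/456 = 0.012123825
  C: (12991/20496)²·(1−975/12991)·234/975 = 0.089181653
  → Var(ȳ_str) = 0.10130548.
Var(ȳ_srs) = (1 − 1431/20496)·230.9/1431 = 0.15009008.
deff = 0.10130548 / 0.15009008 = 0.6750.

0.6750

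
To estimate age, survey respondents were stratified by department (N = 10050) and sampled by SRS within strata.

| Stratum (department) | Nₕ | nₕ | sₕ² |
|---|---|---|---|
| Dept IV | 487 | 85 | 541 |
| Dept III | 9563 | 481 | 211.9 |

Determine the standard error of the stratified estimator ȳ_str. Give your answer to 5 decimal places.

Var(ȳ_str) = Σₕ Wₕ²(1 − fₕ)sₕ²/nₕ with Wₕ = Nₕ/N, N = 10050.
Dept IV: Wₕ = 0.04845771; term = 0.04845771²·(1 − 0.17453799)·541/85 = 0.012336763.
Dept III: Wₕ = 0.95154229; term = 0.95154229²·(1 − 0.05029802)·211.9/481 = 0.37881696.
Sum = 0.39115372.
SE = √(0.39115372) = 0.62542.

0.62542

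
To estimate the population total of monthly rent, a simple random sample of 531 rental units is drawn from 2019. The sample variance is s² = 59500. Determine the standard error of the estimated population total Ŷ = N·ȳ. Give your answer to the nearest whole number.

18348

Var(Ŷ) = N²·Var(ȳ) = N²·(1 − n/N)·s²/n.
f = 531/2019 = 0.26300149; Var(ȳ) = 0.73699851·59500/531 = 82.582696.
Var(Ŷ) = 2019² · 82.582696 = 3.3663688 × 10^8.
SE(Ŷ) = √(3.3663688 × 10^8) = 18348.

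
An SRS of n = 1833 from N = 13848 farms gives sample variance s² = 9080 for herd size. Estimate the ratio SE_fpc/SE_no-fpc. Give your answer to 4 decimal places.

f = n/N = 1833/13848 = 0.13236568.
SE_no-fpc = √(s²/n) = 2.2256747; SE_fpc = √((1−f)s²/n) = 2.0731468.
Ratio = √(1−f) = 0.93146890.

0.9315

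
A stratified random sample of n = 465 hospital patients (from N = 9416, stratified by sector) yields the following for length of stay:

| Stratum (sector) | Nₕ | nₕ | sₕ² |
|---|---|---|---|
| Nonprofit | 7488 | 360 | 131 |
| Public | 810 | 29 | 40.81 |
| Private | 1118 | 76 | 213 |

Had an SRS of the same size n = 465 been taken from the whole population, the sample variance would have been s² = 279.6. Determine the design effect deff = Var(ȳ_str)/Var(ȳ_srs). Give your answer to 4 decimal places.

0.4652

Var(ȳ_str) = Σ Wₕ²(1−fₕ)sₕ²/nₕ with Wₕ = Nₕ/9416:
  Nonprofit: (7488/9416)²·(1−360/7488)·131/360 = 0.2190632
  Public: (810/9416)²·(1−29/810)·40.81/29 = 0.010040879
  Private: (1118/9416)²·(1−76/1118)·213/76 = 0.03682499
  → Var(ȳ_str) = 0.26592907.
Var(ȳ_srs) = (1 − 465/9416)·279.6/465 = 0.57159618.
deff = 0.26592907 / 0.57159618 = 0.4652.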